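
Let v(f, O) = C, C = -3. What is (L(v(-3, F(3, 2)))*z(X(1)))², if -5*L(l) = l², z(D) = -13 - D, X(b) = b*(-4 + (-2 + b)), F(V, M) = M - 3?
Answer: 5184/25 ≈ 207.36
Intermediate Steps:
F(V, M) = -3 + M
X(b) = b*(-6 + b)
v(f, O) = -3
L(l) = -l²/5
(L(v(-3, F(3, 2)))*z(X(1)))² = ((-⅕*(-3)²)*(-13 - (-6 + 1)))² = ((-⅕*9)*(-13 - (-5)))² = (-9*(-13 - 1*(-5))/5)² = (-9*(-13 + 5)/5)² = (-9/5*(-8))² = (72/5)² = 5184/25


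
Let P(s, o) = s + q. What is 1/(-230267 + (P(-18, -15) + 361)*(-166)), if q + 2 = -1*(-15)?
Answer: -1/289363 ≈ -3.4559e-6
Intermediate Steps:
q = 13 (q = -2 - 1*(-15) = -2 + 15 = 13)
P(s, o) = 13 + s (P(s, o) = s + 13 = 13 + s)
1/(-230267 + (P(-18, -15) + 361)*(-166)) = 1/(-230267 + ((13 - 18) + 361)*(-166)) = 1/(-230267 + (-5 + 361)*(-166)) = 1/(-230267 + 356*(-166)) = 1/(-230267 - 59096) = 1/(-289363) = -1/289363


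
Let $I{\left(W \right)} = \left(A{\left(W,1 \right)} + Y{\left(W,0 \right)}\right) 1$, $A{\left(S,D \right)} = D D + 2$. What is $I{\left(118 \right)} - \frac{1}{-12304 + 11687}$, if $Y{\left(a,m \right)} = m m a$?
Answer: $\frac{1852}{617} \approx 3.0016$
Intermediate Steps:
$Y{\left(a,m \right)} = a m^{2}$ ($Y{\left(a,m \right)} = m^{2} a = a m^{2}$)
$A{\left(S,D \right)} = 2 + D^{2}$ ($A{\left(S,D \right)} = D^{2} + 2 = 2 + D^{2}$)
$I{\left(W \right)} = 3$ ($I{\left(W \right)} = \left(\left(2 + 1^{2}\right) + W 0^{2}\right) 1 = \left(\left(2 + 1\right) + W 0\right) 1 = \left(3 + 0\right) 1 = 3 \cdot 1 = 3$)
$I{\left(118 \right)} - \frac{1}{-12304 + 11687} = 3 - \frac{1}{-12304 + 11687} = 3 - \frac{1}{-617} = 3 - - \frac{1}{617} = 3 + \frac{1}{617} = \frac{1852}{617}$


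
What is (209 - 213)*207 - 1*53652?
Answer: -54480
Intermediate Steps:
(209 - 213)*207 - 1*53652 = -4*207 - 53652 = -828 - 53652 = -54480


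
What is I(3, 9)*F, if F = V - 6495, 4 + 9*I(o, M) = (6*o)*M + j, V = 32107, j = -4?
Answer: 3944248/9 ≈ 4.3825e+5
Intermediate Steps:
I(o, M) = -8/9 + 2*M*o/3 (I(o, M) = -4/9 + ((6*o)*M - 4)/9 = -4/9 + (6*M*o - 4)/9 = -4/9 + (-4 + 6*M*o)/9 = -4/9 + (-4/9 + 2*M*o/3) = -8/9 + 2*M*o/3)
F = 25612 (F = 32107 - 6495 = 25612)
I(3, 9)*F = (-8/9 + (⅔)*9*3)*25612 = (-8/9 + 18)*25612 = (154/9)*25612 = 3944248/9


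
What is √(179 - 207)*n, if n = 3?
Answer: 6*I*√7 ≈ 15.875*I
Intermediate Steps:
√(179 - 207)*n = √(179 - 207)*3 = √(-28)*3 = (2*I*√7)*3 = 6*I*√7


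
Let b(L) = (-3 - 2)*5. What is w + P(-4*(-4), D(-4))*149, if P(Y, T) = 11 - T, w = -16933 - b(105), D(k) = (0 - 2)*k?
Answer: -16461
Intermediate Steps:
b(L) = -25 (b(L) = -5*5 = -25)
D(k) = -2*k
w = -16908 (w = -16933 - 1*(-25) = -16933 + 25 = -16908)
w + P(-4*(-4), D(-4))*149 = -16908 + (11 - (-2)*(-4))*149 = -16908 + (11 - 1*8)*149 = -16908 + (11 - 8)*149 = -16908 + 3*149 = -16908 + 447 = -16461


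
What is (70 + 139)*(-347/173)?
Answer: -72523/173 ≈ -419.21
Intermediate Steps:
(70 + 139)*(-347/173) = 209*(-347*1/173) = 209*(-347/173) = -72523/173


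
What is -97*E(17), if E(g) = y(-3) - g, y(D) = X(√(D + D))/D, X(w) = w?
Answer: 1649 + 97*I*√6/3 ≈ 1649.0 + 79.2*I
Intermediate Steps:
y(D) = √2/√D (y(D) = √(D + D)/D = √(2*D)/D = (√2*√D)/D = √2/√D)
E(g) = -g - I*√6/3 (E(g) = √2/√(-3) - g = √2*(-I*√3/3) - g = -I*√6/3 - g = -g - I*√6/3)
-97*E(17) = -97*(-1*17 - I*√6/3) = -97*(-17 - I*√6/3) = 1649 + 97*I*√6/3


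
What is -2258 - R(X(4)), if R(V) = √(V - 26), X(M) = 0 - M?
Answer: -2258 - I*√30 ≈ -2258.0 - 5.4772*I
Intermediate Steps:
X(M) = -M
R(V) = √(-26 + V)
-2258 - R(X(4)) = -2258 - √(-26 - 1*4) = -2258 - √(-26 - 4) = -2258 - √(-30) = -2258 - I*√30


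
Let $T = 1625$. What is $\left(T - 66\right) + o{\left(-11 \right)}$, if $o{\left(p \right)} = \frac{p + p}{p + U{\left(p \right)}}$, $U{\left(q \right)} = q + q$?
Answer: $\frac{4679}{3} \approx 1559.7$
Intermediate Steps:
$U{\left(q \right)} = 2 q$
$o{\left(p \right)} = \frac{2}{3}$ ($o{\left(p \right)} = \frac{p + p}{p + 2 p} = \frac{2 p}{3 p} = 2 p \frac{1}{3 p} = \frac{2}{3}$)
$\left(T - 66\right) + o{\left(-11 \right)} = \left(1625 - 66\right) + \frac{2}{3} = 1559 + \frac{2}{3} = \frac{4679}{3}$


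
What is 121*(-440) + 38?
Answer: -53202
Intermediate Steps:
121*(-440) + 38 = -53240 + 38 = -53202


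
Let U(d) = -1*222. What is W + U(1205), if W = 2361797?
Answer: 2361575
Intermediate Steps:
U(d) = -222
W + U(1205) = 2361797 - 222 = 2361575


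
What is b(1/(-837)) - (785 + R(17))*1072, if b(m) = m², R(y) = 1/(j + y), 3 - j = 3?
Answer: -10022979032911/11909673 ≈ -8.4158e+5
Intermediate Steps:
j = 0 (j = 3 - 1*3 = 3 - 3 = 0)
R(y) = 1/y (R(y) = 1/(0 + y) = 1/y)
b(1/(-837)) - (785 + R(17))*1072 = (1/(-837))² - (785 + 1/17)*1072 = (-1/837)² - (785 + 1/17)*1072 = 1/700569 - 13346*1072/17 = 1/700569 - 1*14306912/17 = 1/700569 - 14306912/17 = -10022979032911/11909673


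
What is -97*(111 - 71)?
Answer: -3880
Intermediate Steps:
-97*(111 - 71) = -97*40 = -3880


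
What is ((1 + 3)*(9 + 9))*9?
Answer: 648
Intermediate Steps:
((1 + 3)*(9 + 9))*9 = (4*18)*9 = 72*9 = 648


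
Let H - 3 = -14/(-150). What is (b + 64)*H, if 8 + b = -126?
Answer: -3248/15 ≈ -216.53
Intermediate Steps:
H = 232/75 (H = 3 - 14/(-150) = 3 - 14*(-1/150) = 3 + 7/75 = 232/75 ≈ 3.0933)
b = -134 (b = -8 - 126 = -134)
(b + 64)*H = (-134 + 64)*(232/75) = -70*232/75 = -3248/15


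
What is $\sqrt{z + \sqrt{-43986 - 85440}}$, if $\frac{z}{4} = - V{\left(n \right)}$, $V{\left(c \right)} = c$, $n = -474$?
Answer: $\sqrt{1896 + i \sqrt{129426}} \approx 43.737 + 4.1128 i$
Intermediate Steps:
$z = 1896$ ($z = 4 \left(\left(-1\right) \left(-474\right)\right) = 4 \cdot 474 = 1896$)
$\sqrt{z + \sqrt{-43986 - 85440}} = \sqrt{1896 + \sqrt{-43986 - 85440}} = \sqrt{1896 + \sqrt{-129426}} = \sqrt{1896 + i \sqrt{129426}}$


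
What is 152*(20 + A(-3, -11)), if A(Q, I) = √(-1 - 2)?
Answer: 3040 + 152*I*√3 ≈ 3040.0 + 263.27*I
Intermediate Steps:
A(Q, I) = I*√3 (A(Q, I) = √(-3) = I*√3)
152*(20 + A(-3, -11)) = 152*(20 + I*√3) = 3040 + 152*I*√3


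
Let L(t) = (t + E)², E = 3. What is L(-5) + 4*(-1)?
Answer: 0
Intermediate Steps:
L(t) = (3 + t)² (L(t) = (t + 3)² = (3 + t)²)
L(-5) + 4*(-1) = (3 - 5)² + 4*(-1) = (-2)² - 4 = 4 - 4 = 0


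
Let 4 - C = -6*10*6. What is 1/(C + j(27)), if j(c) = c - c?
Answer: 1/364 ≈ 0.0027473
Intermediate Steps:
j(c) = 0
C = 364 (C = 4 - (-6*10)*6 = 4 - (-60)*6 = 4 - 1*(-360) = 4 + 360 = 364)
1/(C + j(27)) = 1/(364 + 0) = 1/364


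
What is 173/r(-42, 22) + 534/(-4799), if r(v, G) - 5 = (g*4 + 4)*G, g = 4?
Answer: 592597/2135555 ≈ 0.27749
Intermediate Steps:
r(v, G) = 5 + 20*G (r(v, G) = 5 + (4*4 + 4)*G = 5 + (16 + 4)*G = 5 + 20*G)
173/r(-42, 22) + 534/(-4799) = 173/(5 + 20*22) + 534/(-4799) = 173/(5 + 440) + 534*(-1/4799) = 173/445 - 534/4799 = 592597/2135555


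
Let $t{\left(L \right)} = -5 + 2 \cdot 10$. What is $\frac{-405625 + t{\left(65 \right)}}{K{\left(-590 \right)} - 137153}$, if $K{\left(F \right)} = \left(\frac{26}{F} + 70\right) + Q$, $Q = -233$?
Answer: $\frac{119654950}{40508233} \approx 2.9538$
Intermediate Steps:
$K{\left(F \right)} = -163 + \frac{26}{F}$ ($K{\left(F \right)} = \left(\frac{26}{F} + 70\right) - 233 = \left(70 + \frac{26}{F}\right) - 233 = -163 + \frac{26}{F}$)
$t{\left(L \right)} = 15$ ($t{\left(L \right)} = -5 + 20 = 15$)
$\frac{-405625 + t{\left(65 \right)}}{K{\left(-590 \right)} - 137153} = \frac{-405625 + 15}{\left(-163 + \frac{26}{-590}\right) - 137153} = - \frac{405610}{\left(-163 + 26 \left(- \frac{1}{590}\right)\right) - 137153} = - \frac{405610}{\left(-163 - \frac{13}{295}\right) - 137153} = - \frac{405610}{- \frac{48098}{295} - 137153} = - \frac{405610}{- \frac{40508233}{295}} = \left(-405610\right) \left(- \frac{295}{40508233}\right) = \frac{119654950}{40508233}$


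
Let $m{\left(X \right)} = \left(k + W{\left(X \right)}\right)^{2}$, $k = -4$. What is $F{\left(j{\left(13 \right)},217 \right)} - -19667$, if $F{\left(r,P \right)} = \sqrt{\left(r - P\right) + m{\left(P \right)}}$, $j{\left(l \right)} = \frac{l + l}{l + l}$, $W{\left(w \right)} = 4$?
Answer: $19667 + 6 i \sqrt{6} \approx 19667.0 + 14.697 i$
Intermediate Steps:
$m{\left(X \right)} = 0$ ($m{\left(X \right)} = \left(-4 + 4\right)^{2} = 0^{2} = 0$)
$j{\left(l \right)} = 1$ ($j{\left(l \right)} = \frac{2 l}{2 l} = 2 l \frac{1}{2 l} = 1$)
$F{\left(r,P \right)} = \sqrt{r - P}$ ($F{\left(r,P \right)} = \sqrt{\left(r - P\right) + 0} = \sqrt{r - P}$)
$F{\left(j{\left(13 \right)},217 \right)} - -19667 = \sqrt{1 - 217} - -19667 = \sqrt{1 - 217} + 19667 = \sqrt{-216} + 19667 = 6 i \sqrt{6} + 19667 = 19667 + 6 i \sqrt{6}$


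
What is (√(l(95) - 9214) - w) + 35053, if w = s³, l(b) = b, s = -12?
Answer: 36781 + I*√9119 ≈ 36781.0 + 95.493*I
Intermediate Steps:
w = -1728 (w = (-12)³ = -1728)
(√(l(95) - 9214) - w) + 35053 = (√(95 - 9214) - 1*(-1728)) + 35053 = (√(-9119) + 1728) + 35053 = (I*√9119 + 1728) + 35053 = (1728 + I*√9119) + 35053 = 36781 + I*√9119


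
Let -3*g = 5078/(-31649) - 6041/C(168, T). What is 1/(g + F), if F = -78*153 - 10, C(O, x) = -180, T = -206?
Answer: -17090460/204318731809 ≈ -8.3646e-5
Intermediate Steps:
g = -190277569/17090460 (g = -(5078/(-31649) - 6041/(-180))/3 = -(5078*(-1/31649) - 6041*(-1/180))/3 = -(-5078/31649 + 6041/180)/3 = -⅓*190277569/5696820 = -190277569/17090460 ≈ -11.134)
F = -11944 (F = -11934 - 10 = -11944)
1/(g + F) = 1/(-190277569/17090460 - 11944) = 1/(-204318731809/17090460) = -17090460/204318731809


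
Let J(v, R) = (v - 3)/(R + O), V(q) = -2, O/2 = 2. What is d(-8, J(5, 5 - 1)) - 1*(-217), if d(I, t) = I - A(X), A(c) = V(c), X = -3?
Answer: 211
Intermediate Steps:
O = 4 (O = 2*2 = 4)
A(c) = -2
J(v, R) = (-3 + v)/(4 + R) (J(v, R) = (v - 3)/(R + 4) = (-3 + v)/(4 + R))
d(I, t) = 2 + I (d(I, t) = I - 1*(-2) = I + 2 = 2 + I)
d(-8, J(5, 5 - 1)) - 1*(-217) = (2 - 8) - 1*(-217) = -6 + 217 = 211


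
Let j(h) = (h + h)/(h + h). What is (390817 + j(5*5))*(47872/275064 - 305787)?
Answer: -4109009034811466/34383 ≈ -1.1951e+11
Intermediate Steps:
j(h) = 1 (j(h) = (2*h)/((2*h)) = (2*h)*(1/(2*h)) = 1)
(390817 + j(5*5))*(47872/275064 - 305787) = (390817 + 1)*(47872/275064 - 305787) = 390818*(47872*(1/275064) - 305787) = 390818*(5984/34383 - 305787) = 390818*(-10513868437/34383) = -4109009034811466/34383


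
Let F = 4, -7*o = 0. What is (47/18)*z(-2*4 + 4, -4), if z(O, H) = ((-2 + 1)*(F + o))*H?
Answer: 376/9 ≈ 41.778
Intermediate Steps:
o = 0 (o = -⅐*0 = 0)
z(O, H) = -4*H (z(O, H) = ((-2 + 1)*(4 + 0))*H = (-1*4)*H = -4*H)
(47/18)*z(-2*4 + 4, -4) = (47/18)*(-4*(-4)) = ((1/18)*47)*16 = (47/18)*16 = 376/9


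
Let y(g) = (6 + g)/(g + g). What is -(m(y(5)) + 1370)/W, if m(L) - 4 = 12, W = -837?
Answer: 154/93 ≈ 1.6559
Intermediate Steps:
y(g) = (6 + g)/(2*g) (y(g) = (6 + g)/((2*g)) = (6 + g)*(1/(2*g)) = (6 + g)/(2*g))
m(L) = 16 (m(L) = 4 + 12 = 16)
-(m(y(5)) + 1370)/W = -(16 + 1370)/(-837) = -(-1)*1386/837 = -1*(-154/93) = 154/93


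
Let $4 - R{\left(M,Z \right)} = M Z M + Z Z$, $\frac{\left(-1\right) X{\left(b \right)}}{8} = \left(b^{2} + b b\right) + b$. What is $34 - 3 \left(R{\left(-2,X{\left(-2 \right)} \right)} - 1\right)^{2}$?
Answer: $-13343609$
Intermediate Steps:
$X{\left(b \right)} = - 16 b^{2} - 8 b$ ($X{\left(b \right)} = - 8 \left(\left(b^{2} + b b\right) + b\right) = - 8 \left(\left(b^{2} + b^{2}\right) + b\right) = - 8 \left(2 b^{2} + b\right) = - 8 \left(b + 2 b^{2}\right) = - 16 b^{2} - 8 b$)
$R{\left(M,Z \right)} = 4 - Z^{2} - Z M^{2}$ ($R{\left(M,Z \right)} = 4 - \left(M Z M + Z Z\right) = 4 - \left(Z M^{2} + Z^{2}\right) = 4 - \left(Z^{2} + Z M^{2}\right) = 4 - Z^{2} - Z M^{2}$)
$34 - 3 \left(R{\left(-2,X{\left(-2 \right)} \right)} - 1\right)^{2} = 34 - 3 \left(\left(4 - \left(\left(-8\right) \left(-2\right) \left(1 + 2 \left(-2\right)\right)\right)^{2} - \left(-8\right) \left(-2\right) \left(1 + 2 \left(-2\right)\right) \left(-2\right)^{2}\right) - 1\right)^{2} = 34 - 3 \left(\left(4 - \left(\left(-8\right) \left(-2\right) \left(1 - 4\right)\right)^{2} - \left(-8\right) \left(-2\right) \left(1 - 4\right) 4\right) - 1\right)^{2} = 34 - 3 \left(\left(4 - \left(\left(-8\right) \left(-2\right) \left(-3\right)\right)^{2} - \left(-8\right) \left(-2\right) \left(-3\right) 4\right) - 1\right)^{2} = 34 - 3 \left(\left(4 - \left(-48\right)^{2} - \left(-48\right) 4\right) - 1\right)^{2} = 34 - 3 \left(\left(4 - 2304 + 192\right) - 1\right)^{2} = 34 - 3 \left(-2108 - 1\right)^{2} = 34 - 3 \left(-2109\right)^{2} = 34 - 13343643 = -13343609$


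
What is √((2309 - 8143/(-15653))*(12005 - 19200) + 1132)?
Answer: 6*I*√113087772642867/15653 ≈ 4076.3*I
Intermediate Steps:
√((2309 - 8143/(-15653))*(12005 - 19200) + 1132) = √((2309 - 8143*(-1/15653))*(-7195) + 1132) = √((2309 + 8143/15653)*(-7195) + 1132) = √((36150920/15653)*(-7195) + 1132) = √(-260105869400/15653 + 1132) = √(-260088150204/15653) = 6*I*√113087772642867/15653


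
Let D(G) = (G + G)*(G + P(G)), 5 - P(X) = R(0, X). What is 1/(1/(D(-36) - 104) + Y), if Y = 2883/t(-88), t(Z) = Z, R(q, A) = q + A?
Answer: -5104/167225 ≈ -0.030522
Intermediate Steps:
R(q, A) = A + q
P(X) = 5 - X (P(X) = 5 - (X + 0) = 5 - X)
D(G) = 10*G (D(G) = (G + G)*(G + (5 - G)) = (2*G)*5 = 10*G)
Y = -2883/88 (Y = 2883/(-88) = 2883*(-1/88) = -2883/88 ≈ -32.761)
1/(1/(D(-36) - 104) + Y) = 1/(1/(10*(-36) - 104) - 2883/88) = 1/(1/(-360 - 104) - 2883/88) = 1/(1/(-464) - 2883/88) = 1/(-1/464 - 2883/88) = 1/(-167225/5104) = -5104/167225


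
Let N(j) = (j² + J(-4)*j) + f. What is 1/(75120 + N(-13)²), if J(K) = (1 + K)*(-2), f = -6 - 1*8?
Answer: 1/81049 ≈ 1.2338e-5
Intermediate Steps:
f = -14 (f = -6 - 8 = -14)
J(K) = -2 - 2*K
N(j) = -14 + j² + 6*j (N(j) = (j² + (-2 - 2*(-4))*j) - 14 = (j² + (-2 + 8)*j) - 14 = (j² + 6*j) - 14 = -14 + j² + 6*j)
1/(75120 + N(-13)²) = 1/(75120 + (-14 + (-13)² + 6*(-13))²) = 1/(75120 + (-14 + 169 - 78)²) = 1/(75120 + 77²) = 1/(75120 + 5929) = 1/81049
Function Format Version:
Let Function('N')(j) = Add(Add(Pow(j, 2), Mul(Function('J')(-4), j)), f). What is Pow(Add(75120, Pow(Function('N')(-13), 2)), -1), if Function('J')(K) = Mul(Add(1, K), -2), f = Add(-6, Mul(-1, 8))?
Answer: Rational(1, 81049) ≈ 1.2338e-5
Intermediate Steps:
f = -14 (f = Add(-6, -8) = -14)
Function('J')(K) = Add(-2, Mul(-2, K))
Function('N')(j) = Add(-14, Pow(j, 2), Mul(6, j)) (Function('N')(j) = Add(Add(Pow(j, 2), Mul(Add(-2, Mul(-2, -4)), j)), -14) = Add(Add(Pow(j, 2), Mul(Add(-2, 8), j)), -14) = Add(Add(Pow(j, 2), Mul(6, j)), -14) = Add(-14, Pow(j, 2), Mul(6, j)))
Pow(Add(75120, Pow(Function('N')(-13), 2)), -1) = Pow(Add(75120, Pow(Add(-14, Pow(-13, 2), Mul(6, -13)), 2)), -1) = Pow(Add(75120, Pow(Add(-14, 169, -78), 2)), -1) = Pow(Add(75120, Pow(77, 2)), -1) = Pow(Add(75120, 5929), -1) = Pow(81049, -1) = Rational(1, 81049)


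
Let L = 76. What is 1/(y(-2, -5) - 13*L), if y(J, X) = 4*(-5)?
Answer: -1/1008 ≈ -0.00099206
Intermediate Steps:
y(J, X) = -20
1/(y(-2, -5) - 13*L) = 1/(-20 - 13*76) = 1/(-20 - 988) = 1/(-1008) = -1/1008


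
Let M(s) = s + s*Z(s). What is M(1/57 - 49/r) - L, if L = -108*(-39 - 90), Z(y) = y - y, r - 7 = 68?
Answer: -6618002/475 ≈ -13933.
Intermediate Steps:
r = 75 (r = 7 + 68 = 75)
Z(y) = 0
M(s) = s (M(s) = s + s*0 = s + 0 = s)
L = 13932 (L = -108*(-129) = 13932)
M(1/57 - 49/r) - L = (1/57 - 49/75) - 1*13932 = (1*(1/57) - 49*1/75) - 13932 = (1/57 - 49/75) - 13932 = -302/475 - 13932 = -6618002/475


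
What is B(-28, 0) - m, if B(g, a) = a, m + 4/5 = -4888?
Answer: 24444/5 ≈ 4888.8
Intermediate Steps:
m = -24444/5 (m = -⅘ - 4888 = -24444/5 ≈ -4888.8)
B(-28, 0) - m = 0 - 1*(-24444/5) = 0 + 24444/5 = 24444/5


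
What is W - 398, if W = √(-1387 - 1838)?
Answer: -398 + 5*I*√129 ≈ -398.0 + 56.789*I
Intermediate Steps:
W = 5*I*√129 (W = √(-3225) = 5*I*√129 ≈ 56.789*I)
W - 398 = 5*I*√129 - 398 = -398 + 5*I*√129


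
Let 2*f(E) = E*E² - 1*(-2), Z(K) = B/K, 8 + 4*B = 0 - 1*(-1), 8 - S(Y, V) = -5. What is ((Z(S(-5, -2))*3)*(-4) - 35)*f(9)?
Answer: -158627/13 ≈ -12202.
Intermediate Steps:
S(Y, V) = 13 (S(Y, V) = 8 - 1*(-5) = 8 + 5 = 13)
B = -7/4 (B = -2 + (0 - 1*(-1))/4 = -2 + (0 + 1)/4 = -2 + (¼)*1 = -2 + ¼ = -7/4 ≈ -1.7500)
Z(K) = -7/(4*K)
f(E) = 1 + E³/2 (f(E) = (E*E² - 1*(-2))/2 = (E³ + 2)/2 = (2 + E³)/2 = 1 + E³/2)
((Z(S(-5, -2))*3)*(-4) - 35)*f(9) = ((-7/4/13*3)*(-4) - 35)*(1 + (½)*9³) = ((-7/4*1/13*3)*(-4) - 35)*(1 + (½)*729) = (-7/52*3*(-4) - 35)*(1 + 729/2) = (-21/52*(-4) - 35)*(731/2) = (21/13 - 35)*(731/2) = -434/13*731/2 = -158627/13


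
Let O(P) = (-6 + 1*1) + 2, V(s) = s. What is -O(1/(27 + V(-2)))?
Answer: 3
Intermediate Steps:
O(P) = -3 (O(P) = (-6 + 1) + 2 = -5 + 2 = -3)
-O(1/(27 + V(-2))) = -1*(-3) = 3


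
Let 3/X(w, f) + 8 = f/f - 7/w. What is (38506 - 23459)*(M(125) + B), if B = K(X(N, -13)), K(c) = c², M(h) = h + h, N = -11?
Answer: 18448961183/4900 ≈ 3.7651e+6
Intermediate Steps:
X(w, f) = 3/(-7 - 7/w) (X(w, f) = 3/(-8 + (f/f - 7/w)) = 3/(-8 + (1 - 7/w)) = 3/(-7 - 7/w))
M(h) = 2*h
B = 1089/4900 (B = (-3*(-11)/(7 + 7*(-11)))² = (-3*(-11)/(7 - 77))² = (-3*(-11)/(-70))² = (-3*(-11)*(-1/70))² = (-33/70)² = 1089/4900 ≈ 0.22224)
(38506 - 23459)*(M(125) + B) = (38506 - 23459)*(2*125 + 1089/4900) = 15047*(250 + 1089/4900) = 15047*(1226089/4900) = 18448961183/4900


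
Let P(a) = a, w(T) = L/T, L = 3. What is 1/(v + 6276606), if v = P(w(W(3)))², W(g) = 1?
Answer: 1/6276615 ≈ 1.5932e-7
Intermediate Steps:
w(T) = 3/T
v = 9 (v = (3/1)² = (3*1)² = 3² = 9)
1/(v + 6276606) = 1/(9 + 6276606) = 1/6276615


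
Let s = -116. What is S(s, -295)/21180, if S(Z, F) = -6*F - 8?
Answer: 881/10590 ≈ 0.083192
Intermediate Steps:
S(Z, F) = -8 - 6*F
S(s, -295)/21180 = (-8 - 6*(-295))/21180 = (-8 + 1770)*(1/21180) = 1762*(1/21180) = 881/10590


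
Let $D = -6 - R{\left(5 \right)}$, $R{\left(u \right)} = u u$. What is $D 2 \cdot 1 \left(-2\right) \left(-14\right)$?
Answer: $-1736$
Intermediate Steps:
$R{\left(u \right)} = u^{2}$
$D = -31$ ($D = -6 - 5^{2} = -6 - 25 = -31$)
$D 2 \cdot 1 \left(-2\right) \left(-14\right) = - 31 \cdot 2 \cdot 1 \left(-2\right) \left(-14\right) = - 31 \cdot 2 \left(-2\right) \left(-14\right) = \left(-31\right) \left(-4\right) \left(-14\right) = 124 \left(-14\right) = -1736$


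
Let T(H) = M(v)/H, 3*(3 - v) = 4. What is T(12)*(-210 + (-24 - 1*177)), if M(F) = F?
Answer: -685/12 ≈ -57.083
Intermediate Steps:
v = 5/3 (v = 3 - ⅓*4 = 3 - 4/3 = 5/3 ≈ 1.6667)
T(H) = 5/(3*H)
T(12)*(-210 + (-24 - 1*177)) = ((5/3)/12)*(-210 + (-24 - 1*177)) = ((5/3)*(1/12))*(-210 + (-24 - 177)) = 5*(-210 - 201)/36 = (5/36)*(-411) = -685/12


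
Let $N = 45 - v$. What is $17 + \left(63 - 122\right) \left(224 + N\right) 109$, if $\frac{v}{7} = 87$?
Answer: $2186557$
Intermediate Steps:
$v = 609$ ($v = 7 \cdot 87 = 609$)
$N = -564$ ($N = 45 - 609 = -564$)
$17 + \left(63 - 122\right) \left(224 + N\right) 109 = 17 + \left(63 - 122\right) \left(224 - 564\right) 109 = 17 + \left(-59\right) \left(-340\right) 109 = 17 + 20060 \cdot 109 = 17 + 2186540 = 2186557$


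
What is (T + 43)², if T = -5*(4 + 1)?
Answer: 324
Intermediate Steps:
T = -25 (T = -5*5 = -25)
(T + 43)² = (-25 + 43)² = 18² = 324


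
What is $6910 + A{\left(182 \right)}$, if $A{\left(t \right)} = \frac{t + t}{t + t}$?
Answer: $6911$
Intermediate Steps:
$A{\left(t \right)} = 1$ ($A{\left(t \right)} = \frac{2 t}{2 t} = 2 t \frac{1}{2 t} = 1$)
$6910 + A{\left(182 \right)} = 6910 + 1 = 6911$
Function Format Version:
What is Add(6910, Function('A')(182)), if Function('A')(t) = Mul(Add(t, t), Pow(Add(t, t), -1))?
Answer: 6911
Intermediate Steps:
Function('A')(t) = 1 (Function('A')(t) = Mul(Mul(2, t), Pow(Mul(2, t), -1)) = Mul(Mul(2, t), Mul(Rational(1, 2), Pow(t, -1))) = 1)
Add(6910, Function('A')(182)) = Add(6910, 1) = 6911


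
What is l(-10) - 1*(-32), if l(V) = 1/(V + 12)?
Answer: 65/2 ≈ 32.500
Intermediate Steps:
l(V) = 1/(12 + V)
l(-10) - 1*(-32) = 1/(12 - 10) - 1*(-32) = 1/2 + 32 = 65/2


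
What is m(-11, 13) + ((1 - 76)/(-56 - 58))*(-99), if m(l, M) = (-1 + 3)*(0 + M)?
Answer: -1487/38 ≈ -39.132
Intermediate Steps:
m(l, M) = 2*M
m(-11, 13) + ((1 - 76)/(-56 - 58))*(-99) = 2*13 + ((1 - 76)/(-56 - 58))*(-99) = 26 - 75/(-114)*(-99) = 26 - 75*(-1/114)*(-99) = 26 + (25/38)*(-99) = 26 - 2475/38 = -1487/38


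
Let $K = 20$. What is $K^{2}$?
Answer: $400$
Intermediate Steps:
$K^{2} = 20^{2} = 400$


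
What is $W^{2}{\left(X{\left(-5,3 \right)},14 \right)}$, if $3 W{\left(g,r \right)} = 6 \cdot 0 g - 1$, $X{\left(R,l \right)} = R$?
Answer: $\frac{1}{9} \approx 0.11111$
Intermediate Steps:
$W{\left(g,r \right)} = - \frac{1}{3}$ ($W{\left(g,r \right)} = \frac{6 \cdot 0 g - 1}{3} = \frac{0 g - 1}{3} = \frac{0 - 1}{3} = \frac{1}{3} \left(-1\right) = - \frac{1}{3}$)
$W^{2}{\left(X{\left(-5,3 \right)},14 \right)} = \left(- \frac{1}{3}\right)^{2} = \frac{1}{9}$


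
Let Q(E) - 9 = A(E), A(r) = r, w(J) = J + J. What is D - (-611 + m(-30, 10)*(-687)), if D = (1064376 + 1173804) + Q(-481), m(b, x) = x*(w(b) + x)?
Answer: 1894819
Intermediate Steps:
w(J) = 2*J
Q(E) = 9 + E
m(b, x) = x*(x + 2*b) (m(b, x) = x*(2*b + x) = x*(x + 2*b))
D = 2237708 (D = (1064376 + 1173804) + (9 - 481) = 2238180 - 472 = 2237708)
D - (-611 + m(-30, 10)*(-687)) = 2237708 - (-611 + (10*(10 + 2*(-30)))*(-687)) = 2237708 - (-611 + (10*(10 - 60))*(-687)) = 2237708 - (-611 + (10*(-50))*(-687)) = 2237708 - (-611 - 500*(-687)) = 2237708 - (-611 + 343500) = 2237708 - 1*342889 = 2237708 - 342889 = 1894819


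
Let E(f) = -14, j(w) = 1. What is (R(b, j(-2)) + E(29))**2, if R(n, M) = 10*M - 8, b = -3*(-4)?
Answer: 144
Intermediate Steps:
b = 12
R(n, M) = -8 + 10*M
(R(b, j(-2)) + E(29))**2 = ((-8 + 10*1) - 14)**2 = ((-8 + 10) - 14)**2 = (2 - 14)**2 = (-12)**2 = 144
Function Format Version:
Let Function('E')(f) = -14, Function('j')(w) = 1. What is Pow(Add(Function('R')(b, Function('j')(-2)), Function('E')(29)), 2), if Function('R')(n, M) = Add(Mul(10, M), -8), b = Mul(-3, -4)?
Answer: 144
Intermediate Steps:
b = 12
Function('R')(n, M) = Add(-8, Mul(10, M))
Pow(Add(Function('R')(b, Function('j')(-2)), Function('E')(29)), 2) = Pow(Add(Add(-8, Mul(10, 1)), -14), 2) = Pow(Add(Add(-8, 10), -14), 2) = Pow(Add(2, -14), 2) = Pow(-12, 2) = 144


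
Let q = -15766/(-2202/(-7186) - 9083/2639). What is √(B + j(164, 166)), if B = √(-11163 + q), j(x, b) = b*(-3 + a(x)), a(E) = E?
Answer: √(369091853237336600 + 1858105*I*√338881852793823590)/3716210 ≈ 163.48 + 0.23955*I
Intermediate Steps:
q = 74746030541/14864840 (q = -15766/(-2202*(-1/7186) - 9083*1/2639) = -15766/(1101/3593 - 9083/2639) = -15766/(-29729680/9481927) = -15766*(-9481927/29729680) = 74746030541/14864840 ≈ 5028.4)
j(x, b) = b*(-3 + x)
B = I*√338881852793823590/7432420 (B = √(-11163 + 74746030541/14864840) = √(-91190178379/14864840) = I*√338881852793823590/7432420 ≈ 78.324*I)
√(B + j(164, 166)) = √(I*√338881852793823590/7432420 + 166*(-3 + 164)) = √(I*√338881852793823590/7432420 + 166*161) = √(I*√338881852793823590/7432420 + 26726) = √(26726 + I*√338881852793823590/7432420)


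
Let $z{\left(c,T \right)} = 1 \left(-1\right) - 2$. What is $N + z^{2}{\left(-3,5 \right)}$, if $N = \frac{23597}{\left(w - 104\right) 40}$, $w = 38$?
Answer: $\frac{163}{2640} \approx 0.061742$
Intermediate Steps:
$z{\left(c,T \right)} = -3$ ($z{\left(c,T \right)} = -1 - 2 = -3$)
$N = - \frac{23597}{2640}$ ($N = \frac{23597}{\left(38 - 104\right) 40} = \frac{23597}{\left(-66\right) 40} = \frac{23597}{-2640} = 23597 \left(- \frac{1}{2640}\right) = - \frac{23597}{2640} \approx -8.9383$)
$N + z^{2}{\left(-3,5 \right)} = - \frac{23597}{2640} + \left(-3\right)^{2} = - \frac{23597}{2640} + 9 = \frac{163}{2640}$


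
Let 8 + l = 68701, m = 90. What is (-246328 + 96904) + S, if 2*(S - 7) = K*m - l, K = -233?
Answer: -388497/2 ≈ -1.9425e+5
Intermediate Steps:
l = 68693 (l = -8 + 68701 = 68693)
S = -89649/2 (S = 7 + (-233*90 - 1*68693)/2 = 7 + (-20970 - 68693)/2 = 7 + (1/2)*(-89663) = 7 - 89663/2 = -89649/2 ≈ -44825.)
(-246328 + 96904) + S = (-246328 + 96904) - 89649/2 = -149424 - 89649/2 = -388497/2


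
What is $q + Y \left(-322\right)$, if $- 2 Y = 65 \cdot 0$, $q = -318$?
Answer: $-318$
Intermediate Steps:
$Y = 0$ ($Y = - \frac{65 \cdot 0}{2} = \left(- \frac{1}{2}\right) 0 = 0$)
$q + Y \left(-322\right) = -318 + 0 \left(-322\right) = -318 + 0 = -318$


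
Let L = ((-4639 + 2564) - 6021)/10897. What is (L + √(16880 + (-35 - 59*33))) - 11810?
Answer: -128701666/10897 + √14898 ≈ -11689.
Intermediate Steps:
L = -8096/10897 (L = (-2075 - 6021)*(1/10897) = -8096*1/10897 = -8096/10897 ≈ -0.74296)
(L + √(16880 + (-35 - 59*33))) - 11810 = (-8096/10897 + √(16880 + (-35 - 59*33))) - 11810 = (-8096/10897 + √(16880 + (-35 - 1947))) - 11810 = (-8096/10897 + √(16880 - 1982)) - 11810 = (-8096/10897 + √14898) - 11810 = -128701666/10897 + √14898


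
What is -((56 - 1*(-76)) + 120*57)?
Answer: -6972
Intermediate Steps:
-((56 - 1*(-76)) + 120*57) = -((56 + 76) + 6840) = -(132 + 6840) = -1*6972 = -6972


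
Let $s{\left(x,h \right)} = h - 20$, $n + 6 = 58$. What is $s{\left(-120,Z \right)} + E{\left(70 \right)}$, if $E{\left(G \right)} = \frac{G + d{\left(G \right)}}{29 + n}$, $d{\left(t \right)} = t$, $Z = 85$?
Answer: $\frac{5405}{81} \approx 66.728$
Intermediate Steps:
$n = 52$ ($n = -6 + 58 = 52$)
$E{\left(G \right)} = \frac{2 G}{81}$ ($E{\left(G \right)} = \frac{G + G}{29 + 52} = \frac{2 G}{81}$)
$s{\left(x,h \right)} = -20 + h$ ($s{\left(x,h \right)} = h - 20 = -20 + h$)
$s{\left(-120,Z \right)} + E{\left(70 \right)} = \left(-20 + 85\right) + \frac{2}{81} \cdot 70 = 65 + \frac{140}{81} = \frac{5405}{81}$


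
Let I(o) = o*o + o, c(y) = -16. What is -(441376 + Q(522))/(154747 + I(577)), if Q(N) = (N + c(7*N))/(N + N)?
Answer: -230398525/254868066 ≈ -0.90399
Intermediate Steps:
I(o) = o + o**2 (I(o) = o**2 + o = o + o**2)
Q(N) = (-16 + N)/(2*N) (Q(N) = (N - 16)/(N + N) = (-16 + N)/((2*N)) = (-16 + N)*(1/(2*N)) = (-16 + N)/(2*N))
-(441376 + Q(522))/(154747 + I(577)) = -(441376 + (1/2)*(-16 + 522)/522)/(154747 + 577*(1 + 577)) = -(441376 + (1/2)*(1/522)*506)/(154747 + 577*578) = -(441376 + 253/522)/(154747 + 333506) = -230398525/(522*488253) = -1*230398525/254868066 = -230398525/254868066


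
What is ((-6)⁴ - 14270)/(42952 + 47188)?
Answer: -6487/45070 ≈ -0.14393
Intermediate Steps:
((-6)⁴ - 14270)/(42952 + 47188) = (1296 - 14270)/90140 = -12974*1/90140 = -6487/45070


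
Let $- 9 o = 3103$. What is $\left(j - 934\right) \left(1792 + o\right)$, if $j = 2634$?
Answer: $\frac{22142500}{9} \approx 2.4603 \cdot 10^{6}$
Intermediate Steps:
$o = - \frac{3103}{9}$ ($o = \left(- \frac{1}{9}\right) 3103 = - \frac{3103}{9} \approx -344.78$)
$\left(j - 934\right) \left(1792 + o\right) = \left(2634 - 934\right) \left(1792 - \frac{3103}{9}\right) = 1700 \cdot \frac{13025}{9} = \frac{22142500}{9}$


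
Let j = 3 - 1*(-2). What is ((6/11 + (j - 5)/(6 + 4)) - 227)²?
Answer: 6205081/121 ≈ 51282.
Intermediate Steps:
j = 5 (j = 3 + 2 = 5)
((6/11 + (j - 5)/(6 + 4)) - 227)² = ((6/11 + (5 - 5)/(6 + 4)) - 227)² = ((6*(1/11) + 0/10) - 227)² = ((6/11 + 0*(⅒)) - 227)² = ((6/11 + 0) - 227)² = (6/11 - 227)² = (-2491/11)² = 6205081/121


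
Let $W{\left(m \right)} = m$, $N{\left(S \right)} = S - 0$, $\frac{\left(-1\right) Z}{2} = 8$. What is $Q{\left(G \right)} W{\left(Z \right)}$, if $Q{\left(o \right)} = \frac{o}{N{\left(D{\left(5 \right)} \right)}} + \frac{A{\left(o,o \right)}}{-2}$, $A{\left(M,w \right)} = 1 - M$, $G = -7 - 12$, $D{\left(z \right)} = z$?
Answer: $\frac{1104}{5} \approx 220.8$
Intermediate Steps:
$Z = -16$ ($Z = \left(-2\right) 8 = -16$)
$N{\left(S \right)} = S$ ($N{\left(S \right)} = S + 0 = S$)
$G = -19$ ($G = -7 - 12 = -19$)
$Q{\left(o \right)} = - \frac{1}{2} + \frac{7 o}{10}$ ($Q{\left(o \right)} = \frac{o}{5} + \frac{1 - o}{-2} = o \frac{1}{5} + \left(1 - o\right) \left(- \frac{1}{2}\right) = \frac{o}{5} + \left(- \frac{1}{2} + \frac{o}{2}\right) = - \frac{1}{2} + \frac{7 o}{10}$)
$Q{\left(G \right)} W{\left(Z \right)} = \left(- \frac{1}{2} + \frac{7}{10} \left(-19\right)\right) \left(-16\right) = \left(- \frac{1}{2} - \frac{133}{10}\right) \left(-16\right) = \left(- \frac{69}{5}\right) \left(-16\right) = \frac{1104}{5}$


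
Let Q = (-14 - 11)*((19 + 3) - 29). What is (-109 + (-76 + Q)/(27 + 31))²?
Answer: 38725729/3364 ≈ 11512.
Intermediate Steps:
Q = 175 (Q = -25*(22 - 29) = -25*(-7) = 175)
(-109 + (-76 + Q)/(27 + 31))² = (-109 + (-76 + 175)/(27 + 31))² = (-109 + 99/58)² = (-6223/58)² = 38725729/3364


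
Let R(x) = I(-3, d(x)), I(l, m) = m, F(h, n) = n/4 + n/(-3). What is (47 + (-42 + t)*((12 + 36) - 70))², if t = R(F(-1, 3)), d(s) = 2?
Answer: 859329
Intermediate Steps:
F(h, n) = -n/12 (F(h, n) = n*(¼) + n*(-⅓) = n/4 - n/3 = -n/12)
R(x) = 2
t = 2
(47 + (-42 + t)*((12 + 36) - 70))² = (47 + (-42 + 2)*((12 + 36) - 70))² = (47 - 40*(48 - 70))² = (47 - 40*(-22))² = (47 + 880)² = 927² = 859329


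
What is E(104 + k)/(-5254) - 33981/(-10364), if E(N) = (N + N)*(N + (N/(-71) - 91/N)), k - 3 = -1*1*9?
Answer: -562513939/1933062188 ≈ -0.29100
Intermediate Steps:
k = -6 (k = 3 - 1*1*9 = 3 - 1*9 = 3 - 9 = -6)
E(N) = 2*N*(-91/N + 70*N/71) (E(N) = (2*N)*(N + (N*(-1/71) - 91/N)) = (2*N)*(N + (-N/71 - 91/N)) = (2*N)*(N + (-91/N - N/71)) = (2*N)*(-91/N + 70*N/71) = 2*N*(-91/N + 70*N/71))
E(104 + k)/(-5254) - 33981/(-10364) = (-182 + 140*(104 - 6)²/71)/(-5254) - 33981/(-10364) = (-182 + (140/71)*98²)*(-1/5254) - 33981*(-1/10364) = (-182 + (140/71)*9604)*(-1/5254) + 33981/10364 = (-182 + 1344560/71)*(-1/5254) + 33981/10364 = (1331638/71)*(-1/5254) + 33981/10364 = -665819/186517 + 33981/10364 = -562513939/1933062188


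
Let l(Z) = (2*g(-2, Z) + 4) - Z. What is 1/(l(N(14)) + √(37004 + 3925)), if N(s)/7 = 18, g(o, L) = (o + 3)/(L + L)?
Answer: 1936746/413521163 + 15876*√40929/413521163 ≈ 0.012451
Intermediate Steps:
g(o, L) = (3 + o)/(2*L) (g(o, L) = (3 + o)/((2*L)) = (3 + o)*(1/(2*L)) = (3 + o)/(2*L))
N(s) = 126 (N(s) = 7*18 = 126)
l(Z) = 4 + 1/Z - Z (l(Z) = (2*((3 - 2)/(2*Z)) + 4) - Z = (2*((½)*1/Z) + 4) - Z = (2*(1/(2*Z)) + 4) - Z = (1/Z + 4) - Z = (4 + 1/Z) - Z = 4 + 1/Z - Z)
1/(l(N(14)) + √(37004 + 3925)) = 1/((4 + 1/126 - 1*126) + √(37004 + 3925)) = 1/((4 + 1/126 - 126) + √40929) = 1/(-15371/126 + √40929)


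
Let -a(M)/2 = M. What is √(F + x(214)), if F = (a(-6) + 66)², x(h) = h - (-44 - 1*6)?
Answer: 46*√3 ≈ 79.674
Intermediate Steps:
x(h) = 50 + h (x(h) = h - (-44 - 6) = h - 1*(-50) = h + 50 = 50 + h)
a(M) = -2*M
F = 6084 (F = (-2*(-6) + 66)² = (12 + 66)² = 78² = 6084)
√(F + x(214)) = √(6084 + (50 + 214)) = √(6084 + 264) = √6348 = 46*√3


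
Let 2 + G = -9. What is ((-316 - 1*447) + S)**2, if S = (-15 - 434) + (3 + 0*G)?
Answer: 1461681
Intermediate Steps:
G = -11 (G = -2 - 9 = -11)
S = -446 (S = (-15 - 434) + (3 + 0*(-11)) = -449 + (3 + 0) = -449 + 3 = -446)
((-316 - 1*447) + S)**2 = ((-316 - 1*447) - 446)**2 = ((-316 - 447) - 446)**2 = (-763 - 446)**2 = (-1209)**2 = 1461681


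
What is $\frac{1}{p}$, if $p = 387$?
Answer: $\frac{1}{387} \approx 0.002584$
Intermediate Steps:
$\frac{1}{p} = \frac{1}{387}$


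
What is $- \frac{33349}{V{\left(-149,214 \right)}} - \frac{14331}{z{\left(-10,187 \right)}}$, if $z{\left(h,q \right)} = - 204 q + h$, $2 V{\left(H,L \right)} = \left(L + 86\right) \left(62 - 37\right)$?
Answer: $- \frac{304697473}{35773125} \approx -8.5175$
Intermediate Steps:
$V{\left(H,L \right)} = 1075 + \frac{25 L}{2}$ ($V{\left(H,L \right)} = \frac{\left(L + 86\right) \left(62 - 37\right)}{2} = \frac{\left(86 + L\right) 25}{2} = \frac{2150 + 25 L}{2} = 1075 + \frac{25 L}{2}$)
$z{\left(h,q \right)} = h - 204 q$
$- \frac{33349}{V{\left(-149,214 \right)}} - \frac{14331}{z{\left(-10,187 \right)}} = - \frac{33349}{1075 + \frac{25}{2} \cdot 214} - \frac{14331}{-10 - 38148} = - \frac{33349}{1075 + 2675} - \frac{14331}{-10 - 38148} = - \frac{33349}{3750} - \frac{14331}{-38158} = \left(-33349\right) \frac{1}{3750} - - \frac{14331}{38158} = - \frac{33349}{3750} + \frac{14331}{38158} = - \frac{304697473}{35773125}$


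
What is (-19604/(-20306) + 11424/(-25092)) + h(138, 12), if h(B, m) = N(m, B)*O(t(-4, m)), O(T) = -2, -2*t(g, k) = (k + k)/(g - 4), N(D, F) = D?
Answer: -2256506/96063 ≈ -23.490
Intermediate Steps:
t(g, k) = -k/(-4 + g) (t(g, k) = -(k + k)/(2*(g - 4)) = -2*k/(2*(-4 + g)) = -k/(-4 + g))
h(B, m) = -2*m (h(B, m) = m*(-2) = -2*m)
(-19604/(-20306) + 11424/(-25092)) + h(138, 12) = (-19604/(-20306) + 11424/(-25092)) - 2*12 = (-19604*(-1/20306) + 11424*(-1/25092)) - 24 = (754/781 - 56/123) - 24 = 49006/96063 - 24 = -2256506/96063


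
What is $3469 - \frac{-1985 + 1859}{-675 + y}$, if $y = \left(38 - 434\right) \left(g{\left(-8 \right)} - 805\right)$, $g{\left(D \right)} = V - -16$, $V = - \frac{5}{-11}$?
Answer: $\frac{120100263}{34621} \approx 3469.0$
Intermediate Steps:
$V = \frac{5}{11}$ ($V = \left(-5\right) \left(- \frac{1}{11}\right) = \frac{5}{11} \approx 0.45455$)
$g{\left(D \right)} = \frac{181}{11}$ ($g{\left(D \right)} = \frac{5}{11} - -16 = \frac{5}{11} + 16 = \frac{181}{11}$)
$y = 312264$ ($y = \left(38 - 434\right) \left(\frac{181}{11} - 805\right) = \left(-396\right) \left(- \frac{8674}{11}\right) = 312264$)
$3469 - \frac{-1985 + 1859}{-675 + y} = 3469 - \frac{-1985 + 1859}{-675 + 312264} = 3469 - - \frac{126}{311589} = 3469 - \left(-126\right) \frac{1}{311589} = 3469 - - \frac{14}{34621} = 3469 + \frac{14}{34621} = \frac{120100263}{34621}$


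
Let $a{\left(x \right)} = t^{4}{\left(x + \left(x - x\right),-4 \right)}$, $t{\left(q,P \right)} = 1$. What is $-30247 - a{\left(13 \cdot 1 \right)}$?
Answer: $-30248$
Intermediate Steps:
$a{\left(x \right)} = 1$ ($a{\left(x \right)} = 1^{4} = 1$)
$-30247 - a{\left(13 \cdot 1 \right)} = -30247 - 1 = -30248$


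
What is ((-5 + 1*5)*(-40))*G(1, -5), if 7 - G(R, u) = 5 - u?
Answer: 0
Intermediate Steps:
G(R, u) = 2 + u (G(R, u) = 7 - (5 - u) = 7 + (-5 + u) = 2 + u)
((-5 + 1*5)*(-40))*G(1, -5) = ((-5 + 1*5)*(-40))*(2 - 5) = ((-5 + 5)*(-40))*(-3) = (0*(-40))*(-3) = 0*(-3) = 0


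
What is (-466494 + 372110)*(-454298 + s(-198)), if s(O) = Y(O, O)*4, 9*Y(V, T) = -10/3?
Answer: 1157722261024/27 ≈ 4.2879e+10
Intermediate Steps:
Y(V, T) = -10/27 (Y(V, T) = (-10/3)/9 = (-10*⅓)/9 = (⅑)*(-10/3) = -10/27)
s(O) = -40/27 (s(O) = -10/27*4 = -40/27)
(-466494 + 372110)*(-454298 + s(-198)) = (-466494 + 372110)*(-454298 - 40/27) = -94384*(-12266086/27) = 1157722261024/27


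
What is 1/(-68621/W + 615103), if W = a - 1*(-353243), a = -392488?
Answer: 39245/24139785856 ≈ 1.6257e-6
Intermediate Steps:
W = -39245 (W = -392488 - 1*(-353243) = -392488 + 353243 = -39245)
1/(-68621/W + 615103) = 1/(-68621/(-39245) + 615103) = 1/(-68621*(-1/39245) + 615103) = 1/(68621/39245 + 615103) = 1/(24139785856/39245) = 39245/24139785856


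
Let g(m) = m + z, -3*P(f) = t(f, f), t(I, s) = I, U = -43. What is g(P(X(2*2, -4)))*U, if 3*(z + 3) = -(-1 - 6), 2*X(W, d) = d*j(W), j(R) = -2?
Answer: 86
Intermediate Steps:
X(W, d) = -d (X(W, d) = (d*(-2))/2 = (-2*d)/2 = -d)
z = -⅔ (z = -3 + (-(-1 - 6))/3 = -3 + (-1*(-7))/3 = -3 + (⅓)*7 = -3 + 7/3 = -⅔ ≈ -0.66667)
P(f) = -f/3
g(m) = -⅔ + m (g(m) = m - ⅔ = -⅔ + m)
g(P(X(2*2, -4)))*U = (-⅔ - (-1)*(-4)/3)*(-43) = (-⅔ - ⅓*4)*(-43) = (-⅔ - 4/3)*(-43) = -2*(-43) = 86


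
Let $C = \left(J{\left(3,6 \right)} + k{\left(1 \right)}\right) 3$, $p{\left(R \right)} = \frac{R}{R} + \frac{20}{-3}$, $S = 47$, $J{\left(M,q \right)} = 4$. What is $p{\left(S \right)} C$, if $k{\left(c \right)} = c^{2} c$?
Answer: $-85$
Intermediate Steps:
$k{\left(c \right)} = c^{3}$
$p{\left(R \right)} = - \frac{17}{3}$ ($p{\left(R \right)} = 1 + 20 \left(- \frac{1}{3}\right) = 1 - \frac{20}{3} = - \frac{17}{3}$)
$C = 15$ ($C = \left(4 + 1^{3}\right) 3 = \left(4 + 1\right) 3 = 5 \cdot 3 = 15$)
$p{\left(S \right)} C = \left(- \frac{17}{3}\right) 15 = -85$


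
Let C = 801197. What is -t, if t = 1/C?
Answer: -1/801197 ≈ -1.2481e-6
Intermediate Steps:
t = 1/801197 ≈ 1.2481e-6
-t = -1*1/801197 = -1/801197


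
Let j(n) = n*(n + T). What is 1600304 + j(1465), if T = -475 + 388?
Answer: 3619074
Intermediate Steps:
T = -87
j(n) = n*(-87 + n) (j(n) = n*(n - 87) = n*(-87 + n))
1600304 + j(1465) = 1600304 + 1465*(-87 + 1465) = 1600304 + 1465*1378 = 1600304 + 2018770 = 3619074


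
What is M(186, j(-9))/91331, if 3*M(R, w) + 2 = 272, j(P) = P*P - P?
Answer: 90/91331 ≈ 0.00098543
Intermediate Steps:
j(P) = P² - P
M(R, w) = 90 (M(R, w) = -⅔ + (⅓)*272 = -⅔ + 272/3 = 90)
M(186, j(-9))/91331 = 90/91331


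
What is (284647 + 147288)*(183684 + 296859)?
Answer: 207563340705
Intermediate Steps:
(284647 + 147288)*(183684 + 296859) = 431935*480543 = 207563340705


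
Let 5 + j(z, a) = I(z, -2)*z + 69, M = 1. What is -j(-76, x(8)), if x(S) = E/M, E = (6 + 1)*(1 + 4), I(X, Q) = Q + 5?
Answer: 164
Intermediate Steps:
I(X, Q) = 5 + Q
E = 35 (E = 7*5 = 35)
x(S) = 35 (x(S) = 35/1 = 35*1 = 35)
j(z, a) = 64 + 3*z (j(z, a) = -5 + ((5 - 2)*z + 69) = -5 + (3*z + 69) = -5 + (69 + 3*z) = 64 + 3*z)
-j(-76, x(8)) = -(64 + 3*(-76)) = -(64 - 228) = -1*(-164) = 164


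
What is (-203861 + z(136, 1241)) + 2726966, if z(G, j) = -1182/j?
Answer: 3131172123/1241 ≈ 2.5231e+6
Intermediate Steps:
(-203861 + z(136, 1241)) + 2726966 = (-203861 - 1182/1241) + 2726966 = -252992683/1241 + 2726966 = 3131172123/1241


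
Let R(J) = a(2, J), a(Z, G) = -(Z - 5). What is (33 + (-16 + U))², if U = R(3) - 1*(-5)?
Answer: 625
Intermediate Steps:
a(Z, G) = 5 - Z (a(Z, G) = -(-5 + Z) = 5 - Z)
R(J) = 3 (R(J) = 5 - 1*2 = 5 - 2 = 3)
U = 8 (U = 3 - 1*(-5) = 3 + 5 = 8)
(33 + (-16 + U))² = (33 + (-16 + 8))² = (33 - 8)² = 25² = 625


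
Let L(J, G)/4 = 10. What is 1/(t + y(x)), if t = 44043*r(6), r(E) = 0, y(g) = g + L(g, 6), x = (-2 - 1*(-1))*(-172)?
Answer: 1/212 ≈ 0.0047170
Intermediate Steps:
L(J, G) = 40 (L(J, G) = 4*10 = 40)
x = 172 (x = (-2 + 1)*(-172) = -1*(-172) = 172)
y(g) = 40 + g (y(g) = g + 40 = 40 + g)
t = 0 (t = 44043*0 = 0)
1/(t + y(x)) = 1/(0 + (40 + 172)) = 1/(0 + 212) = 1/212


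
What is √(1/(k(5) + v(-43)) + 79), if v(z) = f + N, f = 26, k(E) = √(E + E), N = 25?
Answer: √(4030 + 79*√10)/√(51 + √10) ≈ 8.8892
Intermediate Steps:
k(E) = √2*√E (k(E) = √(2*E) = √2*√E)
v(z) = 51 (v(z) = 26 + 25 = 51)
√(1/(k(5) + v(-43)) + 79) = √(1/(√2*√5 + 51) + 79) = √(1/(√10 + 51) + 79) = √(1/(51 + √10) + 79) = √(79 + 1/(51 + √10))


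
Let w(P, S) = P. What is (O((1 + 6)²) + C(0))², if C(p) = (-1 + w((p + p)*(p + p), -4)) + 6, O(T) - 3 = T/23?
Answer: 54289/529 ≈ 102.63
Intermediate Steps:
O(T) = 3 + T/23
C(p) = 5 + 4*p² (C(p) = (-1 + (p + p)*(p + p)) + 6 = (-1 + (2*p)*(2*p)) + 6 = (-1 + 4*p²) + 6 = 5 + 4*p²)
(O((1 + 6)²) + C(0))² = ((3 + (1 + 6)²/23) + (5 + 4*0²))² = ((3 + (1/23)*7²) + (5 + 4*0))² = ((3 + (1/23)*49) + (5 + 0))² = ((3 + 49/23) + 5)² = (118/23 + 5)² = (233/23)² = 54289/529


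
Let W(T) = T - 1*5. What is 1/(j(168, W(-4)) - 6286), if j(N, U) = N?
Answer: -1/6118 ≈ -0.00016345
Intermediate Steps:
W(T) = -5 + T (W(T) = T - 5 = -5 + T)
1/(j(168, W(-4)) - 6286) = 1/(168 - 6286) = 1/(-6118) = -1/6118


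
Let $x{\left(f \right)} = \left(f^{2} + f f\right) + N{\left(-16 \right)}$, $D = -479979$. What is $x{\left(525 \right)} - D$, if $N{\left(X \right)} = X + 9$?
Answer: $1031222$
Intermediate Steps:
$N{\left(X \right)} = 9 + X$
$x{\left(f \right)} = -7 + 2 f^{2}$ ($x{\left(f \right)} = \left(f^{2} + f f\right) + \left(9 - 16\right) = \left(f^{2} + f^{2}\right) - 7 = 2 f^{2} - 7 = -7 + 2 f^{2}$)
$x{\left(525 \right)} - D = \left(-7 + 2 \cdot 525^{2}\right) - -479979 = \left(-7 + 2 \cdot 275625\right) + 479979 = \left(-7 + 551250\right) + 479979 = 551243 + 479979 = 1031222$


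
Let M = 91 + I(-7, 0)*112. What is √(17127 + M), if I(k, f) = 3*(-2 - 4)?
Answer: √15202 ≈ 123.30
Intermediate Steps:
I(k, f) = -18 (I(k, f) = 3*(-6) = -18)
M = -1925 (M = 91 - 18*112 = 91 - 2016 = -1925)
√(17127 + M) = √(17127 - 1925) = √15202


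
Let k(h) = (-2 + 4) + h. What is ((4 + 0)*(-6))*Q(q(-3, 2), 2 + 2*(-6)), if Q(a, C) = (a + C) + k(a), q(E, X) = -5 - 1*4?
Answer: 624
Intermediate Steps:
q(E, X) = -9 (q(E, X) = -5 - 4 = -9)
k(h) = 2 + h
Q(a, C) = 2 + C + 2*a (Q(a, C) = (a + C) + (2 + a) = (C + a) + (2 + a) = 2 + C + 2*a)
((4 + 0)*(-6))*Q(q(-3, 2), 2 + 2*(-6)) = ((4 + 0)*(-6))*(2 + (2 + 2*(-6)) + 2*(-9)) = (4*(-6))*(2 + (2 - 12) - 18) = -24*(2 - 10 - 18) = -24*(-26) = 624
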